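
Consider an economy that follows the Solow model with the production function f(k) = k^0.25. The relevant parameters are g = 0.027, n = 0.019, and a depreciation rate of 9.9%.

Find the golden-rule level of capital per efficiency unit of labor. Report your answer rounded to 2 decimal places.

k_gold ≈ 2.07

The golden rule sets f'(k) = n + g + δ, i.e. α·k^(α−1) = n + g + δ.
So k^(1−α) = α / (n + g + δ) = 0.25 / 0.145 = 1.7241.
k_gold = 1.7241^(1/0.75) ≈ 2.0674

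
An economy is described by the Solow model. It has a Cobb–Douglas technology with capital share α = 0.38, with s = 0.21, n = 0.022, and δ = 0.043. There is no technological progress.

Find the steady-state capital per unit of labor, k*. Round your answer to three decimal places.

k* ≈ 6.629

In steady state, investment equals break-even investment: s·k^α = (n + δ)·k.
Rearranging, k^(1−α) = s / (n + δ).
k^0.62 = 0.21 / (0.022 + 0.043) = 0.21 / 0.065 = 3.2308
k* = 3.2308^(1/0.62) ≈ 6.6293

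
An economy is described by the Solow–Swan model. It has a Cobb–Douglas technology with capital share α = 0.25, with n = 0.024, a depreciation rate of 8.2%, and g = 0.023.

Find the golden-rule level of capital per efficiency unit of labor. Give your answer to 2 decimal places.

k_gold ≈ 2.42

The golden rule sets f'(k) = n + g + δ, i.e. α·k^(α−1) = n + g + δ.
So k^(1−α) = α / (n + g + δ) = 0.25 / 0.129 = 1.9380.
k_gold = 1.9380^(1/0.75) ≈ 2.4162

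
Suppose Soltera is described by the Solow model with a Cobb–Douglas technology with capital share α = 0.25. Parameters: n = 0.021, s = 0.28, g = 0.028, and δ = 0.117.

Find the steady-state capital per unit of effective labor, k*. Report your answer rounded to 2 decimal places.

k* = 2.01

In steady state, investment equals break-even investment: s·k^α = (n + g + δ)·k.
Rearranging, k^(1−α) = s / (n + g + δ).
k^0.75 = 0.28 / (0.021 + 0.028 + 0.117) = 0.28 / 0.166 = 1.6867
k* = 1.6867^(1/0.75) ≈ 2.0078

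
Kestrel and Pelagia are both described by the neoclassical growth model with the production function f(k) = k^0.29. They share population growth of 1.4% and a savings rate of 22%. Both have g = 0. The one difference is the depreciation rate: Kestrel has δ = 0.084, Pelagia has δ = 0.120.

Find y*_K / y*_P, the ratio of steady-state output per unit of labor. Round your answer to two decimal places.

y*_K / y*_P ≈ 1.14

Steady-state y* = [s/(n + δ)]^(α/(1−α)), so the ratio is [ (s_K/(n + δ)_K) / (s_P/(n + δ)_P) ]^0.4085.
s_K/(n + δ)_K = 0.22/0.098 = 2.2449; s_P/(n + δ)_P = 0.22/0.134 = 1.6418.
Ratio = (2.2449/1.6418)^0.4085 = 1.3673^0.4085 ≈ 1.1363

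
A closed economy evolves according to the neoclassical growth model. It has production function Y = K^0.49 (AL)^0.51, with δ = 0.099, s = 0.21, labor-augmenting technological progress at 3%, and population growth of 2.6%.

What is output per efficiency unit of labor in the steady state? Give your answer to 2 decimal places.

y* ≈ 1.34

At the steady state, Δk = 0, so s·k^α = (n + g + δ)·k.
Dividing both sides by k: k^(1−α) = s / (n + g + δ).
k^0.51 = 0.21 / (0.026 + 0.030 + 0.099) = 0.21 / 0.155 = 1.3548
k* = 1.3548^(1/0.51) ≈ 1.8138
y* = (k*)^α = 1.8138^0.49 ≈ 1.3388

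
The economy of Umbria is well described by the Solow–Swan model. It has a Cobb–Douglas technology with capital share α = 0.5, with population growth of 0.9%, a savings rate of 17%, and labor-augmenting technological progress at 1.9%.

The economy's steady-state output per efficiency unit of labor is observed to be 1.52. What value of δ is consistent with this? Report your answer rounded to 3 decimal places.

In steady state, investment equals break-even investment: s·k^α = (n + g + δ)·k.
Since y* = [s/(n + g + δ)]^(α/(1−α)), we have s/(n + g + δ) = (y*)^((1−α)/α) = 1.52^1 = 1.5200.
Therefore n + g + δ = s / 1.5200 = 0.17 / 1.5200 = 0.1118, so δ = 0.1118 − 0.028 = 0.0838.

δ ≈ 0.084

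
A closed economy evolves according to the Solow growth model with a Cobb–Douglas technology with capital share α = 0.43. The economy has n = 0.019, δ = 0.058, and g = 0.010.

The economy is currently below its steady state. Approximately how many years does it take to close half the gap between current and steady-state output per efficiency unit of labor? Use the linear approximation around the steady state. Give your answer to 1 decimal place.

Near the steady state the convergence rate is λ = (1 − α)(n + g + δ).
λ = (1 − 0.43) × 0.087 = 0.57 × 0.087 = 0.04959
Half-life = ln 2 / λ = 0.6931 / 0.04959 ≈ 13.98 years

about 14.0 years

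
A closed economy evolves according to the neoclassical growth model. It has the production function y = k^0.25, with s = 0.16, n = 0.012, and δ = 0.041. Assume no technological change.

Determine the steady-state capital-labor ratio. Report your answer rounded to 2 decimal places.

k* ≈ 4.36

In steady state, investment equals break-even investment: s·k^α = (n + δ)·k.
Rearranging, k^(1−α) = s / (n + δ).
k^0.75 = 0.16 / (0.012 + 0.041) = 0.16 / 0.053 = 3.0189
k* = 3.0189^(1/0.75) ≈ 4.3631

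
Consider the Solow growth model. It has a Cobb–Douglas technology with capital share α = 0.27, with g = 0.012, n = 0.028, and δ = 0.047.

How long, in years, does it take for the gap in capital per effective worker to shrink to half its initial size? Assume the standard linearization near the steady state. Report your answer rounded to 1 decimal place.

Near the steady state the convergence rate is λ = (1 − α)(n + g + δ).
λ = (1 − 0.27) × 0.087 = 0.73 × 0.087 = 0.06351
Half-life = ln 2 / λ = 0.6931 / 0.06351 ≈ 10.91 years

half-life ≈ 10.9 years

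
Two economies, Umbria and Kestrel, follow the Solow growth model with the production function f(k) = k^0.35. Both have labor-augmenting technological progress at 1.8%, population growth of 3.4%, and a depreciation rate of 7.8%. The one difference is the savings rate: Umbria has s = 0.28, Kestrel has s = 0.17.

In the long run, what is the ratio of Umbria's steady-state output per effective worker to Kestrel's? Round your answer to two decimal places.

Steady-state y* = [s/(n + g + δ)]^(α/(1−α)), so the ratio is [ (s_U/(n + g + δ)_U) / (s_K/(n + g + δ)_K) ]^0.5385.
s_U/(n + g + δ)_U = 0.28/0.130 = 2.1538; s_K/(n + g + δ)_K = 0.17/0.130 = 1.3077.
Ratio = (2.1538/1.3077)^0.5385 = 1.6470^0.5385 ≈ 1.3082

y*_U / y*_K ≈ 1.31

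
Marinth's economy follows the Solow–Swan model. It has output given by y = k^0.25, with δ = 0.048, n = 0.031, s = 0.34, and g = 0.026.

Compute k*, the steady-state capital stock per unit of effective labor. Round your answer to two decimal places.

Steady state requires s·f(k) = (n + g + δ)·k, i.e. s·k^α = (n + g + δ)·k.
Dividing both sides by k: k^(1−α) = s / (n + g + δ).
k^0.75 = 0.34 / (0.031 + 0.026 + 0.048) = 0.34 / 0.105 = 3.2381
k* = 3.2381^(1/0.75) ≈ 4.7906

k* ≈ 4.79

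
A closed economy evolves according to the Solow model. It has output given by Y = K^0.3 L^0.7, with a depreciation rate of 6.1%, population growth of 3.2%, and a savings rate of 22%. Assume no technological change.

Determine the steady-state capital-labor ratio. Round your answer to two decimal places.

k* ≈ 3.42

At the steady state, Δk = 0, so s·k^α = (n + δ)·k.
Rearranging, k^(1−α) = s / (n + δ).
k^0.7 = 0.22 / (0.032 + 0.061) = 0.22 / 0.093 = 2.3656
k* = 2.3656^(1/0.7) ≈ 3.4214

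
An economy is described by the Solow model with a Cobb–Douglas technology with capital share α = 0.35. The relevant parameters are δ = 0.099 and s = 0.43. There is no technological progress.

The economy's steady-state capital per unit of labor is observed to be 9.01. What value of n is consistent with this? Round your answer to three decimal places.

n ≈ 0.004

In steady state, investment equals break-even investment: s·k^α = (n + δ)·k.
So s / (n + δ) = (k*)^(1−α) = 9.01^0.65 = 4.1742.
Therefore n + δ = s / 4.1742 = 0.43 / 4.1742 = 0.1030, so n = 0.1030 − 0.099 = 0.0040.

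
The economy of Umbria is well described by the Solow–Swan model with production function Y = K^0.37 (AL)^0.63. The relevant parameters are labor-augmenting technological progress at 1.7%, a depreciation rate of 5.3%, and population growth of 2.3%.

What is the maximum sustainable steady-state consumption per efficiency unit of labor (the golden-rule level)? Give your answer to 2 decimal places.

c_gold ≈ 1.42

At the golden rule, f'(k) = n + g + δ, so α·k^(α−1) = n + g + δ and k_gold = (α/(n + g + δ))^(1/(1−α)).
k_gold = (0.37/0.093)^(1/0.63) = 3.9785^1.5873 ≈ 8.9523
c_gold = f(k_gold) − (n + g + δ)·k_gold = 2.2502 − 0.093×8.9523 ≈ 1.4176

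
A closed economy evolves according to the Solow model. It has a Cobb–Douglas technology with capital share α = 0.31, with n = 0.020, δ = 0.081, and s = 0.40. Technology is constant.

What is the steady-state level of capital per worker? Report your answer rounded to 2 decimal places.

At the steady state, Δk = 0, so s·k^α = (n + δ)·k.
Rearranging, k^(1−α) = s / (n + δ).
k^0.69 = 0.40 / (0.020 + 0.081) = 0.40 / 0.101 = 3.9604
k* = 3.9604^(1/0.69) ≈ 7.3500

k* = 7.35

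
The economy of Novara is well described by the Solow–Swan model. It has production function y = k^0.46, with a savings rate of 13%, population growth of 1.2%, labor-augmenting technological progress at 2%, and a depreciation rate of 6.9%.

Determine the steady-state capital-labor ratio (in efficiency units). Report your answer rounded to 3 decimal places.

k* = 1.596

Steady state requires s·f(k) = (n + g + δ)·k, i.e. s·k^α = (n + g + δ)·k.
Rearranging, k^(1−α) = s / (n + g + δ).
k^0.54 = 0.13 / (0.012 + 0.020 + 0.069) = 0.13 / 0.101 = 1.2871
k* = 1.2871^(1/0.54) ≈ 1.5958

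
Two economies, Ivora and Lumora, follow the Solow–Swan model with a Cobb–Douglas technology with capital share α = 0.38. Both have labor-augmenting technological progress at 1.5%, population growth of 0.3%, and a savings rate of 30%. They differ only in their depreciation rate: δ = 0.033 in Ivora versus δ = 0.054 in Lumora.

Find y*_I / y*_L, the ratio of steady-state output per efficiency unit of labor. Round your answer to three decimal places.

y*_I / y*_L ≈ 1.235

Steady-state y* = [s/(n + g + δ)]^(α/(1−α)), so the ratio is [ (s_I/(n + g + δ)_I) / (s_L/(n + g + δ)_L) ]^0.6129.
s_I/(n + g + δ)_I = 0.30/0.051 = 5.8824; s_L/(n + g + δ)_L = 0.30/0.072 = 4.1667.
Ratio = (5.8824/4.1667)^0.6129 = 1.4118^0.6129 ≈ 1.2354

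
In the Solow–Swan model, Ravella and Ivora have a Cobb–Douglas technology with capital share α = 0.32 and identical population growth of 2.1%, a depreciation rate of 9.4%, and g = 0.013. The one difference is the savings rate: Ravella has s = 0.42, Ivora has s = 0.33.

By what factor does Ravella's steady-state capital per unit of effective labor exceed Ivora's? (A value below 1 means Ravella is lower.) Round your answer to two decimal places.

k*_R / k*_I ≈ 1.43

Steady-state k* = [s/(n + g + δ)]^(1/(1−α)), so the ratio is [ (s_R/(n + g + δ)_R) / (s_I/(n + g + δ)_I) ]^1.4706.
s_R/(n + g + δ)_R = 0.42/0.128 = 3.2813; s_I/(n + g + δ)_I = 0.33/0.128 = 2.5781.
Ratio = (3.2813/2.5781)^1.4706 = 1.2728^1.4706 ≈ 1.4258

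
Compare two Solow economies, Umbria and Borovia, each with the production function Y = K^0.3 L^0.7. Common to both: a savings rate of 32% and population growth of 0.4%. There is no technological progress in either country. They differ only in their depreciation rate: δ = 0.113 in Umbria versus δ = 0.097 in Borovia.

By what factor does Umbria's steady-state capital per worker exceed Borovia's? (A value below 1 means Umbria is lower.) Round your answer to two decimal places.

Steady-state k* = [s/(n + δ)]^(1/(1−α)), so the ratio is [ (s_U/(n + δ)_U) / (s_B/(n + δ)_B) ]^1.4286.
s_U/(n + δ)_U = 0.32/0.117 = 2.7350; s_B/(n + δ)_B = 0.32/0.101 = 3.1683.
Ratio = (2.7350/3.1683)^1.4286 = 0.8632^1.4286 ≈ 0.8105

ratio ≈ 0.81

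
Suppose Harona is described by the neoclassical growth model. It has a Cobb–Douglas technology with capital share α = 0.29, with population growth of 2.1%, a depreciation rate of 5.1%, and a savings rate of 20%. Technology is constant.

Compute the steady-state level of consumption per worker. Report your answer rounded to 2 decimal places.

c* = 1.21

At the steady state, Δk = 0, so s·k^α = (n + δ)·k.
Dividing both sides by k: k^(1−α) = s / (n + δ).
k^0.71 = 0.20 / (0.021 + 0.051) = 0.20 / 0.072 = 2.7778
k* = 2.7778^(1/0.71) ≈ 4.2163
y* = (k*)^α = 4.2163^0.29 ≈ 1.5179
c* = (1 − s)·y* = (1 − 0.20) × 1.5179 ≈ 1.2143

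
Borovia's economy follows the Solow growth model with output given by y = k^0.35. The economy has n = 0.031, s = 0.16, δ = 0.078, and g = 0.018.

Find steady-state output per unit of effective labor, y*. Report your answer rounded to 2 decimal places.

In steady state, investment equals break-even investment: s·k^α = (n + g + δ)·k.
Dividing both sides by k: k^(1−α) = s / (n + g + δ).
k^0.65 = 0.16 / (0.031 + 0.018 + 0.078) = 0.16 / 0.127 = 1.2598
k* = 1.2598^(1/0.65) ≈ 1.4266
y* = (k*)^α = 1.4266^0.35 ≈ 1.1324

y* ≈ 1.13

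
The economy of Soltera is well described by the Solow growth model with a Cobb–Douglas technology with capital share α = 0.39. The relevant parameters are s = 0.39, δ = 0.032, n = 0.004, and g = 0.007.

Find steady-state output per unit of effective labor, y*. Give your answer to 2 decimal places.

y* ≈ 4.09

In steady state, investment equals break-even investment: s·k^α = (n + g + δ)·k.
Dividing both sides by k: k^(1−α) = s / (n + g + δ).
k^0.61 = 0.39 / (0.004 + 0.007 + 0.032) = 0.39 / 0.043 = 9.0698
k* = 9.0698^(1/0.61) ≈ 37.1392
y* = (k*)^α = 37.1392^0.39 ≈ 4.0948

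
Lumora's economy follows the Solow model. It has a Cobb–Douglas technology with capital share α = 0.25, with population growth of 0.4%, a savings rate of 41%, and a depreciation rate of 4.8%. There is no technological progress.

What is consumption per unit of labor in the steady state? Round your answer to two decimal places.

c* = 1.17

Steady state requires s·f(k) = (n + δ)·k, i.e. s·k^α = (n + δ)·k.
Dividing both sides by k: k^(1−α) = s / (n + δ).
k^0.75 = 0.41 / (0.004 + 0.048) = 0.41 / 0.052 = 7.8846
k* = 7.8846^(1/0.75) ≈ 15.6930
y* = (k*)^α = 15.6930^0.25 ≈ 1.9903
c* = (1 − s)·y* = (1 − 0.41) × 1.9903 ≈ 1.1743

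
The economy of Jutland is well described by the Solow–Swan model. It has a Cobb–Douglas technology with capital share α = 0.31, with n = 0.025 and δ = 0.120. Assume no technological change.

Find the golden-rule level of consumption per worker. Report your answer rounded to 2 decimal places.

c_gold ≈ 0.97

At the golden rule, f'(k) = n + δ, so α·k^(α−1) = n + δ and k_gold = (α/(n + δ))^(1/(1−α)).
k_gold = (0.31/0.145)^(1/0.69) = 2.1379^1.4493 ≈ 3.0078
c_gold = f(k_gold) − (n + δ)·k_gold = 1.4069 − 0.145×3.0078 ≈ 0.9708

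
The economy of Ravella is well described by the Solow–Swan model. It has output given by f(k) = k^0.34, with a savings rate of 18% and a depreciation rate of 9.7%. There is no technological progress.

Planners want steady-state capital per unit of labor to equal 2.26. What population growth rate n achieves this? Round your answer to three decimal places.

In steady state, investment equals break-even investment: s·k^α = (n + δ)·k.
So s / (n + δ) = (k*)^(1−α) = 2.26^0.66 = 1.7128.
Therefore n + δ = s / 1.7128 = 0.18 / 1.7128 = 0.1051, so n = 0.1051 − 0.097 = 0.0081.

n ≈ 0.008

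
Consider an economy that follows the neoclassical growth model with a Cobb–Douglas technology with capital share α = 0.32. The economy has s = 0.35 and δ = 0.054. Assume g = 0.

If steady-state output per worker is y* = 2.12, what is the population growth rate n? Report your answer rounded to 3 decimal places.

At the steady state, Δk = 0, so s·k^α = (n + δ)·k.
Since y* = [s/(n + δ)]^(α/(1−α)), we have s/(n + δ) = (y*)^((1−α)/α) = 2.12^2.125 = 4.9370.
Therefore n + δ = s / 4.9370 = 0.35 / 4.9370 = 0.0709, so n = 0.0709 − 0.054 = 0.0169.

n ≈ 0.017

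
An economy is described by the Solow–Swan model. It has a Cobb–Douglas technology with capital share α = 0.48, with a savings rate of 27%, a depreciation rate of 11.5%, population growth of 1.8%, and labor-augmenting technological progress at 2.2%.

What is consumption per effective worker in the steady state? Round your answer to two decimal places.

In steady state, investment equals break-even investment: s·k^α = (n + g + δ)·k.
Rearranging, k^(1−α) = s / (n + g + δ).
k^0.52 = 0.27 / (0.018 + 0.022 + 0.115) = 0.27 / 0.155 = 1.7419
k* = 1.7419^(1/0.52) ≈ 2.9074
y* = (k*)^α = 2.9074^0.48 ≈ 1.6691
c* = (1 − s)·y* = (1 − 0.27) × 1.6691 ≈ 1.2184

c* = 1.22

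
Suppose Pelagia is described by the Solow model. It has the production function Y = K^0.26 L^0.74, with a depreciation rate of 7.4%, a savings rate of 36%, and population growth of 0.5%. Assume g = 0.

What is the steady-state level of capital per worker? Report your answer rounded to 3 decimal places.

In steady state, investment equals break-even investment: s·k^α = (n + δ)·k.
Dividing both sides by k: k^(1−α) = s / (n + δ).
k^0.74 = 0.36 / (0.005 + 0.074) = 0.36 / 0.079 = 4.5570
k* = 4.5570^(1/0.74) ≈ 7.7644

k* ≈ 7.764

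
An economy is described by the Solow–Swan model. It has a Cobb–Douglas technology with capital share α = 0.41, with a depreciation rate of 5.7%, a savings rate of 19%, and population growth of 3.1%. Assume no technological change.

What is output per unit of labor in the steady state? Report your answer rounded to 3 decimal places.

y* ≈ 1.707

At the steady state, Δk = 0, so s·k^α = (n + δ)·k.
Rearranging, k^(1−α) = s / (n + δ).
k^0.59 = 0.19 / (0.031 + 0.057) = 0.19 / 0.088 = 2.1591
k* = 2.1591^(1/0.59) ≈ 3.6861
y* = (k*)^α = 3.6861^0.41 ≈ 1.7072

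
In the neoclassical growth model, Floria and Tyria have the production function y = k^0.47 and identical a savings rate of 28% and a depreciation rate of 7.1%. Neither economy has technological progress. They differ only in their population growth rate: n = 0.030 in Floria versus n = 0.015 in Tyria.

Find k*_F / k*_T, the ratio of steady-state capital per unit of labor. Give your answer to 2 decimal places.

Steady-state k* = [s/(n + δ)]^(1/(1−α)), so the ratio is [ (s_F/(n + δ)_F) / (s_T/(n + δ)_T) ]^1.8868.
s_F/(n + δ)_F = 0.28/0.101 = 2.7723; s_T/(n + δ)_T = 0.28/0.086 = 3.2558.
Ratio = (2.7723/3.2558)^1.8868 = 0.8515^1.8868 ≈ 0.7384

k*_F / k*_T ≈ 0.74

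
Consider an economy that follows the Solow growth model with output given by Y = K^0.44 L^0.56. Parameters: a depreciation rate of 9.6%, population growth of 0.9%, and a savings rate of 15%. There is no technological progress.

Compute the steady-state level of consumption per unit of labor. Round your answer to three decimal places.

Steady state requires s·f(k) = (n + δ)·k, i.e. s·k^α = (n + δ)·k.
Rearranging, k^(1−α) = s / (n + δ).
k^0.56 = 0.15 / (0.009 + 0.096) = 0.15 / 0.105 = 1.4286
k* = 1.4286^(1/0.56) ≈ 1.8907
y* = (k*)^α = 1.8907^0.44 ≈ 1.3235
c* = (1 − s)·y* = (1 − 0.15) × 1.3235 ≈ 1.1250

c* ≈ 1.125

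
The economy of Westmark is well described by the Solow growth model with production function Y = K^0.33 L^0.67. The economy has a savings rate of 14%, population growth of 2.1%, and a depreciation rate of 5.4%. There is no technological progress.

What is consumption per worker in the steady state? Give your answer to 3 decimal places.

Steady state requires s·f(k) = (n + δ)·k, i.e. s·k^α = (n + δ)·k.
Dividing both sides by k: k^(1−α) = s / (n + δ).
k^0.67 = 0.14 / (0.021 + 0.054) = 0.14 / 0.075 = 1.8667
k* = 1.8667^(1/0.67) ≈ 2.5386
y* = (k*)^α = 2.5386^0.33 ≈ 1.3599
c* = (1 − s)·y* = (1 − 0.14) × 1.3599 ≈ 1.1695

c* ≈ 1.170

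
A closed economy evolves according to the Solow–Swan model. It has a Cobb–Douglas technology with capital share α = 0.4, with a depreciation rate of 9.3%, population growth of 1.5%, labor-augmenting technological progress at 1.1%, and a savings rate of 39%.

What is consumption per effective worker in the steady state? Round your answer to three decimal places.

In steady state, investment equals break-even investment: s·k^α = (n + g + δ)·k.
Dividing both sides by k: k^(1−α) = s / (n + g + δ).
k^0.6 = 0.39 / (0.015 + 0.011 + 0.093) = 0.39 / 0.119 = 3.2773
k* = 3.2773^(1/0.6) ≈ 7.2309
y* = (k*)^α = 7.2309^0.4 ≈ 2.2064
c* = (1 − s)·y* = (1 − 0.39) × 2.2064 ≈ 1.3459

c* = 1.346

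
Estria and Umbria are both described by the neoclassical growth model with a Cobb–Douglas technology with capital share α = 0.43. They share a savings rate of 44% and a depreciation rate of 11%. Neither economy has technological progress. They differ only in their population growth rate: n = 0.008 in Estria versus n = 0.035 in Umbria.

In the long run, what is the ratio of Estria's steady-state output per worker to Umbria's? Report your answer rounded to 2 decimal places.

ratio ≈ 1.17

Steady-state y* = [s/(n + δ)]^(α/(1−α)), so the ratio is [ (s_E/(n + δ)_E) / (s_U/(n + δ)_U) ]^0.7544.
s_E/(n + δ)_E = 0.44/0.118 = 3.7288; s_U/(n + δ)_U = 0.44/0.145 = 3.0345.
Ratio = (3.7288/3.0345)^0.7544 = 1.2288^0.7544 ≈ 1.1682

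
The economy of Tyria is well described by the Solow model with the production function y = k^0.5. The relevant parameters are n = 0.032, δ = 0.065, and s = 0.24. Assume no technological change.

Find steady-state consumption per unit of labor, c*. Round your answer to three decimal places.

c* ≈ 1.880

In steady state, investment equals break-even investment: s·k^α = (n + δ)·k.
Dividing both sides by k: k^(1−α) = s / (n + δ).
k^0.5 = 0.24 / (0.032 + 0.065) = 0.24 / 0.097 = 2.4742
k* = 2.4742^(1/0.5) ≈ 6.1217
y* = (k*)^α = 6.1217^0.5 ≈ 2.4742
c* = (1 − s)·y* = (1 − 0.24) × 2.4742 ≈ 1.8804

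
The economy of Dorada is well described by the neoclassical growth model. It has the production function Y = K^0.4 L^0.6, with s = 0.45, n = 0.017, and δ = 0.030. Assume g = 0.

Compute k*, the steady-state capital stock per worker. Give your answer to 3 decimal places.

k* = 43.171

At the steady state, Δk = 0, so s·k^α = (n + δ)·k.
Rearranging, k^(1−α) = s / (n + δ).
k^0.6 = 0.45 / (0.017 + 0.030) = 0.45 / 0.047 = 9.5745
k* = 9.5745^(1/0.6) ≈ 43.1711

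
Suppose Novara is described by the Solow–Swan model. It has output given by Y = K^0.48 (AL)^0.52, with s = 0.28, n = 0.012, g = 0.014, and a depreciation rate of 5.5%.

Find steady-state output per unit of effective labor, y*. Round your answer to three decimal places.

y* = 3.142

Steady state requires s·f(k) = (n + g + δ)·k, i.e. s·k^α = (n + g + δ)·k.
Dividing both sides by k: k^(1−α) = s / (n + g + δ).
k^0.52 = 0.28 / (0.012 + 0.014 + 0.055) = 0.28 / 0.081 = 3.4568
k* = 3.4568^(1/0.52) ≈ 10.8621
y* = (k*)^α = 10.8621^0.48 ≈ 3.1422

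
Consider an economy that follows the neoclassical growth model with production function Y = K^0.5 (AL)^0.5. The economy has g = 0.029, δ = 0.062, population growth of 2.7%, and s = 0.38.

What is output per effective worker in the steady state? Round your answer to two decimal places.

Steady state requires s·f(k) = (n + g + δ)·k, i.e. s·k^α = (n + g + δ)·k.
Rearranging, k^(1−α) = s / (n + g + δ).
k^0.5 = 0.38 / (0.027 + 0.029 + 0.062) = 0.38 / 0.118 = 3.2203
k* = 3.2203^(1/0.5) ≈ 10.3703
y* = (k*)^α = 10.3703^0.5 ≈ 3.2203

y* = 3.22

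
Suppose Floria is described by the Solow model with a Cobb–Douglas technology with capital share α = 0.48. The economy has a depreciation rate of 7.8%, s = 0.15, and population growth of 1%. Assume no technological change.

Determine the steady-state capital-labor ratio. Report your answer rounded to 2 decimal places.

At the steady state, Δk = 0, so s·k^α = (n + δ)·k.
Dividing both sides by k: k^(1−α) = s / (n + δ).
k^0.52 = 0.15 / (0.010 + 0.078) = 0.15 / 0.088 = 1.7045
k* = 1.7045^(1/0.52) ≈ 2.7886

k* ≈ 2.79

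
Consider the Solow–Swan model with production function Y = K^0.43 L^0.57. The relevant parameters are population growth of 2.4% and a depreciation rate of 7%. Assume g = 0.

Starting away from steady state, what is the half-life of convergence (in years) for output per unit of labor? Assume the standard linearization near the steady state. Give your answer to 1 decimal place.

Near the steady state the convergence rate is λ = (1 − α)(n + δ).
λ = (1 − 0.43) × 0.094 = 0.57 × 0.094 = 0.05358
Half-life = ln 2 / λ = 0.6931 / 0.05358 ≈ 12.94 years

half-life ≈ 12.9 years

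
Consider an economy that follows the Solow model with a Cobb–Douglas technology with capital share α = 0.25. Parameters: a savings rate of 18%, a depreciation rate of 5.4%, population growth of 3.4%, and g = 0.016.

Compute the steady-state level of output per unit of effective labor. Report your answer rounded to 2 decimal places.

Steady state requires s·f(k) = (n + g + δ)·k, i.e. s·k^α = (n + g + δ)·k.
Dividing both sides by k: k^(1−α) = s / (n + g + δ).
k^0.75 = 0.18 / (0.034 + 0.016 + 0.054) = 0.18 / 0.104 = 1.7308
k* = 1.7308^(1/0.75) ≈ 2.0781
y* = (k*)^α = 2.0781^0.25 ≈ 1.2007

y* ≈ 1.20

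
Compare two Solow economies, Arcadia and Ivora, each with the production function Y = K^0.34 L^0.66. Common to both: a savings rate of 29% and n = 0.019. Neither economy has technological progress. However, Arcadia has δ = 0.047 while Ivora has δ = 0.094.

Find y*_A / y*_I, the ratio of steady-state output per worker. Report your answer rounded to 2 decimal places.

Steady-state y* = [s/(n + δ)]^(α/(1−α)), so the ratio is [ (s_A/(n + δ)_A) / (s_I/(n + δ)_I) ]^0.5152.
s_A/(n + δ)_A = 0.29/0.066 = 4.3939; s_I/(n + δ)_I = 0.29/0.113 = 2.5664.
Ratio = (4.3939/2.5664)^0.5152 = 1.7121^0.5152 ≈ 1.3192

ratio ≈ 1.32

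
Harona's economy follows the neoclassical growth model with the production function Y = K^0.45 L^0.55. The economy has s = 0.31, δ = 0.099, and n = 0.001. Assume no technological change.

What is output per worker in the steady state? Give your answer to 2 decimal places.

In steady state, investment equals break-even investment: s·k^α = (n + δ)·k.
Rearranging, k^(1−α) = s / (n + δ).
k^0.55 = 0.31 / (0.001 + 0.099) = 0.31 / 0.100 = 3.1000
k* = 3.1000^(1/0.55) ≈ 7.8232
y* = (k*)^α = 7.8232^0.45 ≈ 2.5236

y* ≈ 2.52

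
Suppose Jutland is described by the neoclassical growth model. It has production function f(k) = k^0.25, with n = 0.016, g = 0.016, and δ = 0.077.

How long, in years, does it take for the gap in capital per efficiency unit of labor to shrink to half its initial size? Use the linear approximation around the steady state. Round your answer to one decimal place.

t_½ ≈ 8.5 years

Near the steady state the convergence rate is λ = (1 − α)(n + g + δ).
λ = (1 − 0.25) × 0.109 = 0.75 × 0.109 = 0.08175
Half-life = ln 2 / λ = 0.6931 / 0.08175 ≈ 8.48 years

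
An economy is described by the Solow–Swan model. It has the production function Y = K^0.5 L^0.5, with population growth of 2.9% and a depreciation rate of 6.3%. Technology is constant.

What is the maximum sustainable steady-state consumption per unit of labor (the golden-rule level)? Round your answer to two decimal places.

c_gold ≈ 2.72

At the golden rule, f'(k) = n + δ, so α·k^(α−1) = n + δ and k_gold = (α/(n + δ))^(1/(1−α)).
k_gold = (0.5/0.092)^(1/0.5) = 5.4348^2 ≈ 29.5371
c_gold = f(k_gold) − (n + δ)·k_gold = 5.4348 − 0.092×29.5371 ≈ 2.7174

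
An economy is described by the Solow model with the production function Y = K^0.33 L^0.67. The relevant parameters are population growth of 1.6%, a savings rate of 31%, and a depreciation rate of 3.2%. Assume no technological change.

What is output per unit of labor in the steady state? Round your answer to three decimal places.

Steady state requires s·f(k) = (n + δ)·k, i.e. s·k^α = (n + δ)·k.
Rearranging, k^(1−α) = s / (n + δ).
k^0.67 = 0.31 / (0.016 + 0.032) = 0.31 / 0.048 = 6.4583
k* = 6.4583^(1/0.67) ≈ 16.1857
y* = (k*)^α = 16.1857^0.33 ≈ 2.5062

y* ≈ 2.506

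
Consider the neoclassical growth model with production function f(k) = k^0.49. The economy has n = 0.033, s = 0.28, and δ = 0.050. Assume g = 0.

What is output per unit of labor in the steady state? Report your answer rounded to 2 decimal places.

y* = 3.22

At the steady state, Δk = 0, so s·k^α = (n + δ)·k.
Rearranging, k^(1−α) = s / (n + δ).
k^0.51 = 0.28 / (0.033 + 0.050) = 0.28 / 0.083 = 3.3735
k* = 3.3735^(1/0.51) ≈ 10.8506
y* = (k*)^α = 10.8506^0.49 ≈ 3.2164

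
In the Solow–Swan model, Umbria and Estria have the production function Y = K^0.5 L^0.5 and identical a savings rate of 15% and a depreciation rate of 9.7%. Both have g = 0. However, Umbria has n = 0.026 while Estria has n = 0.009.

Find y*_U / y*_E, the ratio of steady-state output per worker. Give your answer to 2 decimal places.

Steady-state y* = [s/(n + δ)]^(α/(1−α)), so the ratio is [ (s_U/(n + δ)_U) / (s_E/(n + δ)_E) ]^1.
s_U/(n + δ)_U = 0.15/0.123 = 1.2195; s_E/(n + δ)_E = 0.15/0.106 = 1.4151.
Ratio = (1.2195/1.4151)^1 = 0.8618^1 ≈ 0.8618

ratio ≈ 0.86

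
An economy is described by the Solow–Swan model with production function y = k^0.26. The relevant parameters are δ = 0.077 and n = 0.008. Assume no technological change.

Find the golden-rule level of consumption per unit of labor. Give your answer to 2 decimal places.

At the golden rule, f'(k) = n + δ, so α·k^(α−1) = n + δ and k_gold = (α/(n + δ))^(1/(1−α)).
k_gold = (0.26/0.085)^(1/0.74) = 3.0588^1.3514 ≈ 4.5308
c_gold = f(k_gold) − (n + δ)·k_gold = 1.4812 − 0.085×4.5308 ≈ 1.0961

c_gold ≈ 1.10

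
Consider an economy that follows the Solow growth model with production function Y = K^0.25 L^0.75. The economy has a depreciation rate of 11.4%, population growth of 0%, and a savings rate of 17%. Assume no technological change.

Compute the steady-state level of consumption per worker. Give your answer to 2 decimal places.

c* ≈ 0.95

Steady state requires s·f(k) = (n + δ)·k, i.e. s·k^α = (n + δ)·k.
Dividing both sides by k: k^(1−α) = s / (n + δ).
k^0.75 = 0.17 / (0.000 + 0.114) = 0.17 / 0.114 = 1.4912
k* = 1.4912^(1/0.75) ≈ 1.7037
y* = (k*)^α = 1.7037^0.25 ≈ 1.1425
c* = (1 − s)·y* = (1 − 0.17) × 1.1425 ≈ 0.9483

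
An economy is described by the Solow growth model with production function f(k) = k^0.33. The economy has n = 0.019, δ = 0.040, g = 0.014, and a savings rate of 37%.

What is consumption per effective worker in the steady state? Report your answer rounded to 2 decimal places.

c* = 1.40

At the steady state, Δk = 0, so s·k^α = (n + g + δ)·k.
Dividing both sides by k: k^(1−α) = s / (n + g + δ).
k^0.67 = 0.37 / (0.019 + 0.014 + 0.040) = 0.37 / 0.073 = 5.0685
k* = 5.0685^(1/0.67) ≈ 11.2735
y* = (k*)^α = 11.2735^0.33 ≈ 2.2242
c* = (1 − s)·y* = (1 − 0.37) × 2.2242 ≈ 1.4012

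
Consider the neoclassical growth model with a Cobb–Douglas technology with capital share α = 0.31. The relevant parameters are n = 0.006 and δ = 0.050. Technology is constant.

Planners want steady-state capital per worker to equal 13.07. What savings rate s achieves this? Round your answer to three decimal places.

In steady state, investment equals break-even investment: s·k^α = (n + δ)·k.
So s / (n + δ) = (k*)^(1−α) = 13.07^0.69 = 5.8916.
Therefore s = 5.8916 × (n + δ) = 5.8916 × 0.056 = 0.3299.

s ≈ 0.330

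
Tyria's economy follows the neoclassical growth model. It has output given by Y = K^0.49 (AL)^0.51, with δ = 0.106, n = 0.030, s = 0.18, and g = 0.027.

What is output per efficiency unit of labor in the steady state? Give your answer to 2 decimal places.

y* ≈ 1.10

At the steady state, Δk = 0, so s·k^α = (n + g + δ)·k.
Dividing both sides by k: k^(1−α) = s / (n + g + δ).
k^0.51 = 0.18 / (0.030 + 0.027 + 0.106) = 0.18 / 0.163 = 1.1043
k* = 1.1043^(1/0.51) ≈ 1.2147
y* = (k*)^α = 1.2147^0.49 ≈ 1.1000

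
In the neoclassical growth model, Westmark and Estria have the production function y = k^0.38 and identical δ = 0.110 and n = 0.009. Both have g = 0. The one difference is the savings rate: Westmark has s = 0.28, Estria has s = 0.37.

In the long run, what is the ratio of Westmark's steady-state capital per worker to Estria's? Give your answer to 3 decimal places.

k*_W / k*_E ≈ 0.638

Steady-state k* = [s/(n + δ)]^(1/(1−α)), so the ratio is [ (s_W/(n + δ)_W) / (s_E/(n + δ)_E) ]^1.6129.
s_W/(n + δ)_W = 0.28/0.119 = 2.3529; s_E/(n + δ)_E = 0.37/0.119 = 3.1092.
Ratio = (2.3529/3.1092)^1.6129 = 0.7568^1.6129 ≈ 0.6380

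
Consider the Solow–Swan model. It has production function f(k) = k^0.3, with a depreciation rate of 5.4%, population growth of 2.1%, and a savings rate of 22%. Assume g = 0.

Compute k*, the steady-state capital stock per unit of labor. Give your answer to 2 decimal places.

Steady state requires s·f(k) = (n + δ)·k, i.e. s·k^α = (n + δ)·k.
Rearranging, k^(1−α) = s / (n + δ).
k^0.7 = 0.22 / (0.021 + 0.054) = 0.22 / 0.075 = 2.9333
k* = 2.9333^(1/0.7) ≈ 4.6521

k* = 4.65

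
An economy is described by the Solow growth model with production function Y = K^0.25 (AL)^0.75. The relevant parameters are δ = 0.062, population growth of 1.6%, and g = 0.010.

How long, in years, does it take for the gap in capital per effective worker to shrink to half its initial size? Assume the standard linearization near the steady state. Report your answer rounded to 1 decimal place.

about 10.5 years

Near the steady state the convergence rate is λ = (1 − α)(n + g + δ).
λ = (1 − 0.25) × 0.088 = 0.75 × 0.088 = 0.0660
Half-life = ln 2 / λ = 0.6931 / 0.0660 ≈ 10.50 years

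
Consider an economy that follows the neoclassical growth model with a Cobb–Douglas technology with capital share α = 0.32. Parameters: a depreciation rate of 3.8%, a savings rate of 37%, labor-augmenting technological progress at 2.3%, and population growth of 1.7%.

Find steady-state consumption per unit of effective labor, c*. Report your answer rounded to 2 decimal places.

c* ≈ 1.31

At the steady state, Δk = 0, so s·k^α = (n + g + δ)·k.
Dividing both sides by k: k^(1−α) = s / (n + g + δ).
k^0.68 = 0.37 / (0.017 + 0.023 + 0.038) = 0.37 / 0.078 = 4.7436
k* = 4.7436^(1/0.68) ≈ 9.8691
y* = (k*)^α = 9.8691^0.32 ≈ 2.0805
c* = (1 − s)·y* = (1 − 0.37) × 2.0805 ≈ 1.3107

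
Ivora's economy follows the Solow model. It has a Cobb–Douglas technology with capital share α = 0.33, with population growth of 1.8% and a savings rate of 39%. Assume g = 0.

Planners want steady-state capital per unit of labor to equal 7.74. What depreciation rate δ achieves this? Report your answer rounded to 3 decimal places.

Steady state requires s·f(k) = (n + δ)·k, i.e. s·k^α = (n + δ)·k.
So s / (n + δ) = (k*)^(1−α) = 7.74^0.67 = 3.9396.
Therefore n + δ = s / 3.9396 = 0.39 / 3.9396 = 0.0990, so δ = 0.0990 − 0.018 = 0.0810.

δ ≈ 0.081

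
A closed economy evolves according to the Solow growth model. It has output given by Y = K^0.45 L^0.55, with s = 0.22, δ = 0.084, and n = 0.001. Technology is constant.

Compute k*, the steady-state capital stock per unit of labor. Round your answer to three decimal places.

k* ≈ 5.635

In steady state, investment equals break-even investment: s·k^α = (n + δ)·k.
Rearranging, k^(1−α) = s / (n + δ).
k^0.55 = 0.22 / (0.001 + 0.084) = 0.22 / 0.085 = 2.5882
k* = 2.5882^(1/0.55) ≈ 5.6351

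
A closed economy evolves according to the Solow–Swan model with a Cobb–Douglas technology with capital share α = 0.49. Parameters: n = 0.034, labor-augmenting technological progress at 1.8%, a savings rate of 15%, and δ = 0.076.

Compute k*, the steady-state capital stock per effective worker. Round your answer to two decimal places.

In steady state, investment equals break-even investment: s·k^α = (n + g + δ)·k.
Dividing both sides by k: k^(1−α) = s / (n + g + δ).
k^0.51 = 0.15 / (0.034 + 0.018 + 0.076) = 0.15 / 0.128 = 1.1719
k* = 1.1719^(1/0.51) ≈ 1.3648

k* = 1.36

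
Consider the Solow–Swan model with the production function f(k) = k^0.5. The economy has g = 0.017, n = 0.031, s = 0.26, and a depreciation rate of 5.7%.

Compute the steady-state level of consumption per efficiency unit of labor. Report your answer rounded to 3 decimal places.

In steady state, investment equals break-even investment: s·k^α = (n + g + δ)·k.
Rearranging, k^(1−α) = s / (n + g + δ).
k^0.5 = 0.26 / (0.031 + 0.017 + 0.057) = 0.26 / 0.105 = 2.4762
k* = 2.4762^(1/0.5) ≈ 6.1316
y* = (k*)^α = 6.1316^0.5 ≈ 2.4762
c* = (1 − s)·y* = (1 − 0.26) × 2.4762 ≈ 1.8324

c* ≈ 1.832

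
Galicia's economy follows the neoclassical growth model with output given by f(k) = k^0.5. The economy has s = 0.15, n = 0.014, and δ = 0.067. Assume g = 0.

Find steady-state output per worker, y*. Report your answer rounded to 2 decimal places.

y* ≈ 1.85

Steady state requires s·f(k) = (n + δ)·k, i.e. s·k^α = (n + δ)·k.
Rearranging, k^(1−α) = s / (n + δ).
k^0.5 = 0.15 / (0.014 + 0.067) = 0.15 / 0.081 = 1.8519
k* = 1.8519^(1/0.5) ≈ 3.4295
y* = (k*)^α = 3.4295^0.5 ≈ 1.8519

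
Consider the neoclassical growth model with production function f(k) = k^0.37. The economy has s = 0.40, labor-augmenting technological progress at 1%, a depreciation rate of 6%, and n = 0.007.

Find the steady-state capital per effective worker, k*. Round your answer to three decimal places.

Steady state requires s·f(k) = (n + g + δ)·k, i.e. s·k^α = (n + g + δ)·k.
Rearranging, k^(1−α) = s / (n + g + δ).
k^0.63 = 0.40 / (0.007 + 0.010 + 0.060) = 0.40 / 0.077 = 5.1948
k* = 5.1948^(1/0.63) ≈ 13.6717

k* = 13.672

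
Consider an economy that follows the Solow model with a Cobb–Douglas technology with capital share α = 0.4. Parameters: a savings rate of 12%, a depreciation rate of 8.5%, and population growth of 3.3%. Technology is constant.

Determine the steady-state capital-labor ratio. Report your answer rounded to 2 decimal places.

k* ≈ 1.03

At the steady state, Δk = 0, so s·k^α = (n + δ)·k.
Dividing both sides by k: k^(1−α) = s / (n + δ).
k^0.6 = 0.12 / (0.033 + 0.085) = 0.12 / 0.118 = 1.0169
k* = 1.0169^(1/0.6) ≈ 1.0283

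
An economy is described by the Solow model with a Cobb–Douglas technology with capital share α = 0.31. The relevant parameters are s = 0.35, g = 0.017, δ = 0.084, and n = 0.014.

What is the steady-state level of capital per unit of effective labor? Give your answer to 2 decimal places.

k* ≈ 5.02

Steady state requires s·f(k) = (n + g + δ)·k, i.e. s·k^α = (n + g + δ)·k.
Rearranging, k^(1−α) = s / (n + g + δ).
k^0.69 = 0.35 / (0.014 + 0.017 + 0.084) = 0.35 / 0.115 = 3.0435
k* = 3.0435^(1/0.69) ≈ 5.0181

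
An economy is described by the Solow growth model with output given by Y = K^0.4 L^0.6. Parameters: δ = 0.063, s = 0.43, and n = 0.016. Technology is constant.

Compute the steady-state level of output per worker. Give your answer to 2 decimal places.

In steady state, investment equals break-even investment: s·k^α = (n + δ)·k.
Dividing both sides by k: k^(1−α) = s / (n + δ).
k^0.6 = 0.43 / (0.016 + 0.063) = 0.43 / 0.079 = 5.4430
k* = 5.4430^(1/0.6) ≈ 16.8421
y* = (k*)^α = 16.8421^0.4 ≈ 3.0943

y* ≈ 3.09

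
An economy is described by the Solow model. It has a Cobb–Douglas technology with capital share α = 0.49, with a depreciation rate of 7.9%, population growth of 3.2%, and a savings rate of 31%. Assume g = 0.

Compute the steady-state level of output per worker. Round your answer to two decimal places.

y* = 2.68

At the steady state, Δk = 0, so s·k^α = (n + δ)·k.
Rearranging, k^(1−α) = s / (n + δ).
k^0.51 = 0.31 / (0.032 + 0.079) = 0.31 / 0.111 = 2.7928
k* = 2.7928^(1/0.51) ≈ 7.4918
y* = (k*)^α = 7.4918^0.49 ≈ 2.6825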